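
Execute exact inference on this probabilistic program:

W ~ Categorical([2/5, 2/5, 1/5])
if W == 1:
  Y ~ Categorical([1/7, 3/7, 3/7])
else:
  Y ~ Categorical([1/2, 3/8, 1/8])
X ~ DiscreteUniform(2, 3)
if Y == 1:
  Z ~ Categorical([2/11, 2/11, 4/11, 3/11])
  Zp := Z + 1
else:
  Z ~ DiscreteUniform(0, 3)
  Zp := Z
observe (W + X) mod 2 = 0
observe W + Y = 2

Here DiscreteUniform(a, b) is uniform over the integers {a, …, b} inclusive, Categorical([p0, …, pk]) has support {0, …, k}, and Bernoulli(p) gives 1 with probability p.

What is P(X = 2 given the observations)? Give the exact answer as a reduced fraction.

P(X = 2 | obs) = 7/15

Enumerate traces; 12 have nonzero weight after conditioning:
  (W=0, Y=2, X=2, Z=0) weight 1/160
  (W=0, Y=2, X=2, Z=1) weight 1/160
  (W=0, Y=2, X=2, Z=2) weight 1/160
  (W=0, Y=2, X=2, Z=3) weight 1/160
  (W=1, Y=1, X=3, Z=0) weight 6/385
  (W=1, Y=1, X=3, Z=1) weight 6/385
  (W=1, Y=1, X=3, Z=2) weight 12/385
  (W=1, Y=1, X=3, Z=3) weight 9/385
  … 4 more
Group by X:
  weight(X=2) = 3/40
  weight(X=3) = 3/35
Total weight = 3/40 + 3/35 = 9/56
P(X=2 | obs) = 3/40 / 9/56 = 7/15
P(X=3 | obs) = 3/35 / 9/56 = 8/15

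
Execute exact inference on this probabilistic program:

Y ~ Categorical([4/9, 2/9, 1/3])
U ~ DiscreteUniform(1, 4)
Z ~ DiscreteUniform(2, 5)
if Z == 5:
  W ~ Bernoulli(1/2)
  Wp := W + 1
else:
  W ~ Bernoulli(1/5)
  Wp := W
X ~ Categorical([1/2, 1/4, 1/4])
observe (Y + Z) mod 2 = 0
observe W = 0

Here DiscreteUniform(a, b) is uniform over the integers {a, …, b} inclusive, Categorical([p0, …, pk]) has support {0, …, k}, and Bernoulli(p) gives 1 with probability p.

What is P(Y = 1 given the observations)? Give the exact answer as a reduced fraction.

P(Y = 1 | obs) = 13/69

Enumerate traces; 72 have nonzero weight after conditioning:
  (Y=0, U=1, Z=2, W=0, X=0) weight 1/90
  (Y=0, U=1, Z=2, W=0, X=1) weight 1/180
  (Y=0, U=1, Z=2, W=0, X=2) weight 1/180
  (Y=0, U=1, Z=4, W=0, X=0) weight 1/90
  (Y=0, U=1, Z=4, W=0, X=1) weight 1/180
  (Y=0, U=1, Z=4, W=0, X=2) weight 1/180
  (Y=0, U=2, Z=2, W=0, X=0) weight 1/90
  (Y=0, U=2, Z=2, W=0, X=1) weight 1/180
  (Y=1, U=1, Z=3, W=0, X=0) weight 1/180
  (Y=2, U=1, Z=2, W=0, X=0) weight 1/120
  … 62 more
Group by Y:
  weight(Y=0) = 8/45
  weight(Y=1) = 13/180
  weight(Y=2) = 2/15
Total weight = 8/45 + 13/180 + 2/15 = 23/60
P(Y=0 | obs) = 8/45 / 23/60 = 32/69
P(Y=1 | obs) = 13/180 / 23/60 = 13/69
P(Y=2 | obs) = 2/15 / 23/60 = 8/23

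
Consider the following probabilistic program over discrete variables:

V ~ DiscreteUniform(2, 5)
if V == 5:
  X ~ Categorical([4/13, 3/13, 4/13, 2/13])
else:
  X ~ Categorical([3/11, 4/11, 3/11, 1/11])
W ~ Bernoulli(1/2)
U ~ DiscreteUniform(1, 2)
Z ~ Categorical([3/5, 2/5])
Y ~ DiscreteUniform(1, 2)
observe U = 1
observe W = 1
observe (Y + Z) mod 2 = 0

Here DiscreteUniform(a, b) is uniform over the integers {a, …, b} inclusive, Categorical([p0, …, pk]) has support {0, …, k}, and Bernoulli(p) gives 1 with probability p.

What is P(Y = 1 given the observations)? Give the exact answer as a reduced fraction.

P(Y = 1 | obs) = 2/5

Enumerate traces; 32 have nonzero weight after conditioning:
  (V=2, X=0, W=1, U=1, Z=0, Y=2) weight 9/1760
  (V=2, X=0, W=1, U=1, Z=1, Y=1) weight 3/880
  (V=2, X=1, W=1, U=1, Z=0, Y=2) weight 3/440
  (V=2, X=1, W=1, U=1, Z=1, Y=1) weight 1/220
  (V=2, X=2, W=1, U=1, Z=0, Y=2) weight 9/1760
  (V=2, X=2, W=1, U=1, Z=1, Y=1) weight 3/880
  (V=2, X=3, W=1, U=1, Z=0, Y=2) weight 3/1760
  (V=2, X=3, W=1, U=1, Z=1, Y=1) weight 1/880
  … 24 more
Group by Y:
  weight(Y=1) = 1/20
  weight(Y=2) = 3/40
Total weight = 1/20 + 3/40 = 1/8
P(Y=1 | obs) = 1/20 / 1/8 = 2/5
P(Y=2 | obs) = 3/40 / 1/8 = 3/5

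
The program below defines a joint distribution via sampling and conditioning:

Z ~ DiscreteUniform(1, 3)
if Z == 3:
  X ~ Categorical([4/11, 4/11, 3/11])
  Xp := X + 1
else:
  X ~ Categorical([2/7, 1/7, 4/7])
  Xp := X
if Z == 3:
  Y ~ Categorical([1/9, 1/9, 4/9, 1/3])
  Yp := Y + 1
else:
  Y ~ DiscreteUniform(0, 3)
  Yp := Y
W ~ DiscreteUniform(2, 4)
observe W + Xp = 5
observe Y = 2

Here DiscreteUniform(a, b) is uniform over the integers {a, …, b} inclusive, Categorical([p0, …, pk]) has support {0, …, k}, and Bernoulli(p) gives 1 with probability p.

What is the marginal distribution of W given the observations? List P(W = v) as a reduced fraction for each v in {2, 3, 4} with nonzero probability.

Enumerate traces; 7 have nonzero weight after conditioning:
  (Z=1, X=1, Y=2, W=4) weight 1/252
  (Z=1, X=2, Y=2, W=3) weight 1/63
  (Z=2, X=1, Y=2, W=4) weight 1/252
  (Z=2, X=2, Y=2, W=3) weight 1/63
  (Z=3, X=0, Y=2, W=4) weight 16/891
  (Z=3, X=1, Y=2, W=3) weight 16/891
  (Z=3, X=2, Y=2, W=2) weight 4/297
Group by W:
  weight(W=2) = 4/297
  weight(W=3) = 310/6237
  weight(W=4) = 323/12474
Total weight = 4/297 + 310/6237 + 323/12474 = 101/1134
P(W=2 | obs) = 4/297 / 101/1134 = 168/1111
P(W=3 | obs) = 310/6237 / 101/1134 = 620/1111
P(W=4 | obs) = 323/12474 / 101/1134 = 323/1111

P(W=2) = 168/1111, P(W=3) = 620/1111, P(W=4) = 323/1111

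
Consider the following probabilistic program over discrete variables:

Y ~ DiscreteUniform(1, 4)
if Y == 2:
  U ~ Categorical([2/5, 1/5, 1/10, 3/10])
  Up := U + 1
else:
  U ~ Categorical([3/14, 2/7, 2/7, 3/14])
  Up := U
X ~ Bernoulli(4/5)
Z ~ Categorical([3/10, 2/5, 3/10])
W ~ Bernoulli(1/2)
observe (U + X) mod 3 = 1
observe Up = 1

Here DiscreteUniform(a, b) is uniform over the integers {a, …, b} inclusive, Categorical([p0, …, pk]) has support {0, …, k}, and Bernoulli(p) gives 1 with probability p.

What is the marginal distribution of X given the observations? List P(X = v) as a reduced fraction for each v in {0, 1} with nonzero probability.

Enumerate traces; 24 have nonzero weight after conditioning:
  (Y=1, U=1, X=0, Z=0, W=0) weight 3/1400
  (Y=1, U=1, X=0, Z=0, W=1) weight 3/1400
  (Y=1, U=1, X=0, Z=1, W=0) weight 1/350
  (Y=1, U=1, X=0, Z=1, W=1) weight 1/350
  (Y=1, U=1, X=0, Z=2, W=0) weight 3/1400
  (Y=1, U=1, X=0, Z=2, W=1) weight 3/1400
  (Y=2, U=0, X=1, Z=0, W=0) weight 3/250
  (Y=2, U=0, X=1, Z=0, W=1) weight 3/250
  … 16 more
Group by X:
  weight(X=0) = 3/70
  weight(X=1) = 2/25
Total weight = 3/70 + 2/25 = 43/350
P(X=0 | obs) = 3/70 / 43/350 = 15/43
P(X=1 | obs) = 2/25 / 43/350 = 28/43

P(X=0) = 15/43, P(X=1) = 28/43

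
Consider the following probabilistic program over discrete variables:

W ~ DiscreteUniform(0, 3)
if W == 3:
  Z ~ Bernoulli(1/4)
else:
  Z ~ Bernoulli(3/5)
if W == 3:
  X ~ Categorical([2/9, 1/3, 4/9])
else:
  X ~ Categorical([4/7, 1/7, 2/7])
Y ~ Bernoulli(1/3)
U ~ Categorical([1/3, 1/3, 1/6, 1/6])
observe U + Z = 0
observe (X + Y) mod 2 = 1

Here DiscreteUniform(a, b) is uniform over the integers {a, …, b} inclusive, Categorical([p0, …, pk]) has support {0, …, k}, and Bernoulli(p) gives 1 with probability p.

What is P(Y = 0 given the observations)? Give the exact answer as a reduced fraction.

P(Y = 0 | obs) = 59/166

Enumerate traces; 12 have nonzero weight after conditioning:
  (W=0, Z=0, X=0, Y=1, U=0) weight 2/315
  (W=0, Z=0, X=1, Y=0, U=0) weight 1/315
  (W=0, Z=0, X=2, Y=1, U=0) weight 1/315
  (W=1, Z=0, X=0, Y=1, U=0) weight 2/315
  (W=1, Z=0, X=1, Y=0, U=0) weight 1/315
  (W=1, Z=0, X=2, Y=1, U=0) weight 1/315
  (W=2, Z=0, X=0, Y=1, U=0) weight 2/315
  (W=2, Z=0, X=1, Y=0, U=0) weight 1/315
  … 4 more
Group by Y:
  weight(Y=0) = 59/2520
  weight(Y=1) = 107/2520
Total weight = 59/2520 + 107/2520 = 83/1260
P(Y=0 | obs) = 59/2520 / 83/1260 = 59/166
P(Y=1 | obs) = 107/2520 / 83/1260 = 107/166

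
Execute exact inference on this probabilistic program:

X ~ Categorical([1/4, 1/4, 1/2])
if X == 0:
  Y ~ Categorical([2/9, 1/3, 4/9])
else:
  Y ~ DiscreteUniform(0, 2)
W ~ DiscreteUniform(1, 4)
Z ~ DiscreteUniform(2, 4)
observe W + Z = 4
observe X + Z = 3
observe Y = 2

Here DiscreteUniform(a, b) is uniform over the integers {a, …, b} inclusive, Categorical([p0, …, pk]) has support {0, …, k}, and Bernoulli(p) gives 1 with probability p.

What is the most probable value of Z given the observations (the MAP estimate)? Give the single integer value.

argmax_v P(Z = v | obs) = 3

Enumerate traces; 2 have nonzero weight after conditioning:
  (X=0, Y=2, W=1, Z=3) weight 1/108
  (X=1, Y=2, W=2, Z=2) weight 1/144
Group by Z:
  weight(Z=2) = 1/144
  weight(Z=3) = 1/108
Total weight = 1/144 + 1/108 = 7/432
P(Z=2 | obs) = 1/144 / 7/432 = 3/7
P(Z=3 | obs) = 1/108 / 7/432 = 4/7
argmax = 3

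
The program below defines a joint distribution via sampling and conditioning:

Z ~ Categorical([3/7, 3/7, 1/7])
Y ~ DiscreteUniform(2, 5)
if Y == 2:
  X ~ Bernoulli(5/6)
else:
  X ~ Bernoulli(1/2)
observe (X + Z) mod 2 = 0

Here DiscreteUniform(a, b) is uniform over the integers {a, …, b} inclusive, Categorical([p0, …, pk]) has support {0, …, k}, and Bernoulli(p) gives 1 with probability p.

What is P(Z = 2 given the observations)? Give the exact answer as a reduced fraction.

P(Z = 2 | obs) = 5/41

Enumerate traces; 12 have nonzero weight after conditioning:
  (Z=0, Y=2, X=0) weight 1/56
  (Z=0, Y=3, X=0) weight 3/56
  (Z=0, Y=4, X=0) weight 3/56
  (Z=0, Y=5, X=0) weight 3/56
  (Z=1, Y=2, X=1) weight 5/56
  (Z=1, Y=3, X=1) weight 3/56
  (Z=1, Y=4, X=1) weight 3/56
  (Z=1, Y=5, X=1) weight 3/56
  (Z=2, Y=2, X=0) weight 1/168
  … 3 more
Group by Z:
  weight(Z=0) = 5/28
  weight(Z=1) = 1/4
  weight(Z=2) = 5/84
Total weight = 5/28 + 1/4 + 5/84 = 41/84
P(Z=0 | obs) = 5/28 / 41/84 = 15/41
P(Z=1 | obs) = 1/4 / 41/84 = 21/41
P(Z=2 | obs) = 5/84 / 41/84 = 5/41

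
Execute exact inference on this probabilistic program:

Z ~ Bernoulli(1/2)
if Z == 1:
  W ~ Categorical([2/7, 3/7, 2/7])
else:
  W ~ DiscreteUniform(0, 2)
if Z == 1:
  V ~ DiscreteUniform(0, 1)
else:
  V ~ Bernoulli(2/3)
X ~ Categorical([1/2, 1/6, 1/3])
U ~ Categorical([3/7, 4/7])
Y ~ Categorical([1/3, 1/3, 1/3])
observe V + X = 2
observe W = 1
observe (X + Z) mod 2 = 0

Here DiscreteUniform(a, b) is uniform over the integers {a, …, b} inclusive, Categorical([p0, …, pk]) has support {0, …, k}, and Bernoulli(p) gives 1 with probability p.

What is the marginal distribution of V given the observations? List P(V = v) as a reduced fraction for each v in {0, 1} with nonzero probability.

P(V=0) = 28/55, P(V=1) = 27/55

Enumerate traces; 12 have nonzero weight after conditioning:
  (Z=0, W=1, V=0, X=2, U=0, Y=0) weight 1/378
  (Z=0, W=1, V=0, X=2, U=0, Y=1) weight 1/378
  (Z=0, W=1, V=0, X=2, U=0, Y=2) weight 1/378
  (Z=0, W=1, V=0, X=2, U=1, Y=0) weight 2/567
  (Z=0, W=1, V=0, X=2, U=1, Y=1) weight 2/567
  (Z=0, W=1, V=0, X=2, U=1, Y=2) weight 2/567
  (Z=1, W=1, V=1, X=1, U=0, Y=0) weight 1/392
  (Z=1, W=1, V=1, X=1, U=0, Y=1) weight 1/392
  … 4 more
Group by V:
  weight(V=0) = 1/54
  weight(V=1) = 1/56
Total weight = 1/54 + 1/56 = 55/1512
P(V=0 | obs) = 1/54 / 55/1512 = 28/55
P(V=1 | obs) = 1/56 / 55/1512 = 27/55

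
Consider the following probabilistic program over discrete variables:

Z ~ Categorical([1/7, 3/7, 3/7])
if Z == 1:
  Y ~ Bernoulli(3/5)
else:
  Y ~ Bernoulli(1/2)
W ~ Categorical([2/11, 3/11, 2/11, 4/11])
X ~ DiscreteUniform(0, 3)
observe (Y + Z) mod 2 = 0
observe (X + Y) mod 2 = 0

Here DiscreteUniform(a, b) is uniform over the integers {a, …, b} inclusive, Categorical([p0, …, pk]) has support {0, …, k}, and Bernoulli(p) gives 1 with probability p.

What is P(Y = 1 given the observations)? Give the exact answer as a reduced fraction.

Enumerate traces; 24 have nonzero weight after conditioning:
  (Z=0, Y=0, W=0, X=0) weight 1/308
  (Z=0, Y=0, W=0, X=2) weight 1/308
  (Z=0, Y=0, W=1, X=0) weight 3/616
  (Z=0, Y=0, W=1, X=2) weight 3/616
  (Z=0, Y=0, W=2, X=0) weight 1/308
  (Z=0, Y=0, W=2, X=2) weight 1/308
  (Z=0, Y=0, W=3, X=0) weight 1/154
  (Z=0, Y=0, W=3, X=2) weight 1/154
  (Z=1, Y=1, W=0, X=1) weight 9/770
  … 15 more
Group by Y:
  weight(Y=0) = 1/7
  weight(Y=1) = 9/70
Total weight = 1/7 + 9/70 = 19/70
P(Y=0 | obs) = 1/7 / 19/70 = 10/19
P(Y=1 | obs) = 9/70 / 19/70 = 9/19

P(Y = 1 | obs) = 9/19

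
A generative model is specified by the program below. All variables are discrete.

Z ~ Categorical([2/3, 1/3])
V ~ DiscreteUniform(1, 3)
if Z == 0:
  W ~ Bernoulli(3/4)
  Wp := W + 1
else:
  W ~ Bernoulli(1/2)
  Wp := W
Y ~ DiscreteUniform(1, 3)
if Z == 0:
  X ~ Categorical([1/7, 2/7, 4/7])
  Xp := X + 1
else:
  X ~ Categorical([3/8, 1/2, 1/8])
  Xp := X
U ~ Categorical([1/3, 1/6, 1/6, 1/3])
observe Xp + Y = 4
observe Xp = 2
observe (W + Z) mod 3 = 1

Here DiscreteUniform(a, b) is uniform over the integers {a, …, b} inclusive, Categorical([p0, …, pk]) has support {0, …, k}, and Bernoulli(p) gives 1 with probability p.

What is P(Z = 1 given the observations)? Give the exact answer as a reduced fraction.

P(Z = 1 | obs) = 7/55

Enumerate traces; 24 have nonzero weight after conditioning:
  (Z=0, V=1, W=1, Y=2, X=1, U=0) weight 1/189
  (Z=0, V=1, W=1, Y=2, X=1, U=1) weight 1/378
  (Z=0, V=1, W=1, Y=2, X=1, U=2) weight 1/378
  (Z=0, V=1, W=1, Y=2, X=1, U=3) weight 1/189
  (Z=0, V=2, W=1, Y=2, X=1, U=0) weight 1/189
  (Z=0, V=2, W=1, Y=2, X=1, U=1) weight 1/378
  (Z=0, V=2, W=1, Y=2, X=1, U=2) weight 1/378
  (Z=0, V=2, W=1, Y=2, X=1, U=3) weight 1/189
  (Z=1, V=1, W=0, Y=2, X=2, U=0) weight 1/1296
  … 15 more
Group by Z:
  weight(Z=0) = 1/21
  weight(Z=1) = 1/144
Total weight = 1/21 + 1/144 = 55/1008
P(Z=0 | obs) = 1/21 / 55/1008 = 48/55
P(Z=1 | obs) = 1/144 / 55/1008 = 7/55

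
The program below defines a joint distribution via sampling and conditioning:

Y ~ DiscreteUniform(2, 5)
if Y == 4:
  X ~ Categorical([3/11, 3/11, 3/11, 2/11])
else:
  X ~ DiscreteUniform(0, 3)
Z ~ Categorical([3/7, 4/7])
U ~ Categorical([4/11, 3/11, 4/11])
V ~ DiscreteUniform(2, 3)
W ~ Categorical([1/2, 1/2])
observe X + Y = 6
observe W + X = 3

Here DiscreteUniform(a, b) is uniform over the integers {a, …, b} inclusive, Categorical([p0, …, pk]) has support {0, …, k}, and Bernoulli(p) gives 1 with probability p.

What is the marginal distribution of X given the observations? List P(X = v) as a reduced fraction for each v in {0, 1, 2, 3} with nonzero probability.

P(X=2) = 12/23, P(X=3) = 11/23

Enumerate traces; 24 have nonzero weight after conditioning:
  (Y=3, X=3, Z=0, U=0, V=2, W=0) weight 3/1232
  (Y=3, X=3, Z=0, U=0, V=3, W=0) weight 3/1232
  (Y=3, X=3, Z=0, U=1, V=2, W=0) weight 9/4928
  (Y=3, X=3, Z=0, U=1, V=3, W=0) weight 9/4928
  (Y=3, X=3, Z=0, U=2, V=2, W=0) weight 3/1232
  (Y=3, X=3, Z=0, U=2, V=3, W=0) weight 3/1232
  (Y=3, X=3, Z=1, U=0, V=2, W=0) weight 1/308
  (Y=3, X=3, Z=1, U=0, V=3, W=0) weight 1/308
  (Y=4, X=2, Z=0, U=0, V=2, W=1) weight 9/3388
  … 15 more
Group by X:
  weight(X=2) = 3/88
  weight(X=3) = 1/32
Total weight = 3/88 + 1/32 = 23/352
P(X=2 | obs) = 3/88 / 23/352 = 12/23
P(X=3 | obs) = 1/32 / 23/352 = 11/23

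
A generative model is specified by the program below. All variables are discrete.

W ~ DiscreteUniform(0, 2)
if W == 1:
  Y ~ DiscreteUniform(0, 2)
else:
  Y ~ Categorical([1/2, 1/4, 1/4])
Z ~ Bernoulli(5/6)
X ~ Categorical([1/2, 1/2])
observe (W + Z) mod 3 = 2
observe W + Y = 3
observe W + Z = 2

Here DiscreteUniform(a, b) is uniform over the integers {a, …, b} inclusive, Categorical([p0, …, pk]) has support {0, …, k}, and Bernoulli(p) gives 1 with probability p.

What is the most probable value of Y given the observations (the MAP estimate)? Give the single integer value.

Enumerate traces; 4 have nonzero weight after conditioning:
  (W=1, Y=2, Z=1, X=0) weight 5/108
  (W=1, Y=2, Z=1, X=1) weight 5/108
  (W=2, Y=1, Z=0, X=0) weight 1/144
  (W=2, Y=1, Z=0, X=1) weight 1/144
Group by Y:
  weight(Y=1) = 1/72
  weight(Y=2) = 5/54
Total weight = 1/72 + 5/54 = 23/216
P(Y=1 | obs) = 1/72 / 23/216 = 3/23
P(Y=2 | obs) = 5/54 / 23/216 = 20/23
argmax = 2

argmax_v P(Y = v | obs) = 2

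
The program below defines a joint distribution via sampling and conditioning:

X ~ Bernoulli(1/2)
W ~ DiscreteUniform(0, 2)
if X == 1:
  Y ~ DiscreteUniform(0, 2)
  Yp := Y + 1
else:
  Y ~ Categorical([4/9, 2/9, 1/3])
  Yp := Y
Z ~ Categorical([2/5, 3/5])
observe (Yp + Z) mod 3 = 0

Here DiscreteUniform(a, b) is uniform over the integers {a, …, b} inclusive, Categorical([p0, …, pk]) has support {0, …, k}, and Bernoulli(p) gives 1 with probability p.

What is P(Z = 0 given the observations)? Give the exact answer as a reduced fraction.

P(Z = 0 | obs) = 7/16

Enumerate traces; 12 have nonzero weight after conditioning:
  (X=0, W=0, Y=0, Z=0) weight 4/135
  (X=0, W=0, Y=2, Z=1) weight 1/30
  (X=0, W=1, Y=0, Z=0) weight 4/135
  (X=0, W=1, Y=2, Z=1) weight 1/30
  (X=0, W=2, Y=0, Z=0) weight 4/135
  (X=0, W=2, Y=2, Z=1) weight 1/30
  (X=1, W=0, Y=1, Z=1) weight 1/30
  (X=1, W=0, Y=2, Z=0) weight 1/45
  … 4 more
Group by Z:
  weight(Z=0) = 7/45
  weight(Z=1) = 1/5
Total weight = 7/45 + 1/5 = 16/45
P(Z=0 | obs) = 7/45 / 16/45 = 7/16
P(Z=1 | obs) = 1/5 / 16/45 = 9/16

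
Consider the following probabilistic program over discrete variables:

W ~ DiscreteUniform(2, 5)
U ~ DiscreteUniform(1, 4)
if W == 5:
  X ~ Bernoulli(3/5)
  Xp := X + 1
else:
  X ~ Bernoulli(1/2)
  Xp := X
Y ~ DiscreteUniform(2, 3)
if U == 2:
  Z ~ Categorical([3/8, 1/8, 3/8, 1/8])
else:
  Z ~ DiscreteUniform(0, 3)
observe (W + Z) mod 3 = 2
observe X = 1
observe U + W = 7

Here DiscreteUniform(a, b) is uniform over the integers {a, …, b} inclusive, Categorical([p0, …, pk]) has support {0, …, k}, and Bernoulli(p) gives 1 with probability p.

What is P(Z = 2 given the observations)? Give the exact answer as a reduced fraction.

P(Z = 2 | obs) = 5/22

Enumerate traces; 8 have nonzero weight after conditioning:
  (W=3, U=4, X=1, Y=2, Z=2) weight 1/256
  (W=3, U=4, X=1, Y=3, Z=2) weight 1/256
  (W=4, U=3, X=1, Y=2, Z=1) weight 1/256
  (W=4, U=3, X=1, Y=3, Z=1) weight 1/256
  (W=5, U=2, X=1, Y=2, Z=0) weight 9/1280
  (W=5, U=2, X=1, Y=2, Z=3) weight 3/1280
  (W=5, U=2, X=1, Y=3, Z=0) weight 9/1280
  (W=5, U=2, X=1, Y=3, Z=3) weight 3/1280
Group by Z:
  weight(Z=0) = 9/640
  weight(Z=1) = 1/128
  weight(Z=2) = 1/128
  weight(Z=3) = 3/640
Total weight = 9/640 + 1/128 + 1/128 + 3/640 = 11/320
P(Z=0 | obs) = 9/640 / 11/320 = 9/22
P(Z=1 | obs) = 1/128 / 11/320 = 5/22
P(Z=2 | obs) = 1/128 / 11/320 = 5/22
P(Z=3 | obs) = 3/640 / 11/320 = 3/22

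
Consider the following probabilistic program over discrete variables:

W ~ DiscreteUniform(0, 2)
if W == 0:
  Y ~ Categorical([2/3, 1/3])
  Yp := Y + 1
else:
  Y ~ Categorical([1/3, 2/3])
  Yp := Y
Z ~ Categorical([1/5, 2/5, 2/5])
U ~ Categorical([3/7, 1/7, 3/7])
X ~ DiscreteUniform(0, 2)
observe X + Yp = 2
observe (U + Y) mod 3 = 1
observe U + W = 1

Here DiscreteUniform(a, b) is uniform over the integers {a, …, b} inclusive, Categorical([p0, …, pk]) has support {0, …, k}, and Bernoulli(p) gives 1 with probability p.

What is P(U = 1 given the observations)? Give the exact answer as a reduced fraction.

P(U = 1 | obs) = 1/4

Enumerate traces; 6 have nonzero weight after conditioning:
  (W=0, Y=0, Z=0, U=1, X=1) weight 2/945
  (W=0, Y=0, Z=1, U=1, X=1) weight 4/945
  (W=0, Y=0, Z=2, U=1, X=1) weight 4/945
  (W=1, Y=1, Z=0, U=0, X=1) weight 2/315
  (W=1, Y=1, Z=1, U=0, X=1) weight 4/315
  (W=1, Y=1, Z=2, U=0, X=1) weight 4/315
Group by U:
  weight(U=0) = 2/63
  weight(U=1) = 2/189
Total weight = 2/63 + 2/189 = 8/189
P(U=0 | obs) = 2/63 / 8/189 = 3/4
P(U=1 | obs) = 2/189 / 8/189 = 1/4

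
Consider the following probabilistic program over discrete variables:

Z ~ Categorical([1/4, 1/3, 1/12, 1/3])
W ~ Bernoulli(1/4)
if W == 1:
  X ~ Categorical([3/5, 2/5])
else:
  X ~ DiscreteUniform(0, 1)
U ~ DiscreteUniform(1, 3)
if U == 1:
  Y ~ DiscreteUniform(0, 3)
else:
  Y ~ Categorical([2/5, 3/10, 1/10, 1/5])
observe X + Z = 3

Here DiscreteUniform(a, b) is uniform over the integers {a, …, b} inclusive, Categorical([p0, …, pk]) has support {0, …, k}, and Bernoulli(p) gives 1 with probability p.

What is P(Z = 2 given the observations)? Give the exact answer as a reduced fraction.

P(Z = 2 | obs) = 19/103

Enumerate traces; 48 have nonzero weight after conditioning:
  (Z=2, W=0, X=1, U=1, Y=0) weight 1/384
  (Z=2, W=0, X=1, U=1, Y=1) weight 1/384
  (Z=2, W=0, X=1, U=1, Y=2) weight 1/384
  (Z=2, W=0, X=1, U=1, Y=3) weight 1/384
  (Z=2, W=0, X=1, U=2, Y=0) weight 1/240
  (Z=2, W=0, X=1, U=2, Y=1) weight 1/320
  (Z=2, W=0, X=1, U=2, Y=2) weight 1/960
  (Z=2, W=0, X=1, U=2, Y=3) weight 1/480
  (Z=3, W=0, X=0, U=1, Y=0) weight 1/96
  … 39 more
Group by Z:
  weight(Z=2) = 19/480
  weight(Z=3) = 7/40
Total weight = 19/480 + 7/40 = 103/480
P(Z=2 | obs) = 19/480 / 103/480 = 19/103
P(Z=3 | obs) = 7/40 / 103/480 = 84/103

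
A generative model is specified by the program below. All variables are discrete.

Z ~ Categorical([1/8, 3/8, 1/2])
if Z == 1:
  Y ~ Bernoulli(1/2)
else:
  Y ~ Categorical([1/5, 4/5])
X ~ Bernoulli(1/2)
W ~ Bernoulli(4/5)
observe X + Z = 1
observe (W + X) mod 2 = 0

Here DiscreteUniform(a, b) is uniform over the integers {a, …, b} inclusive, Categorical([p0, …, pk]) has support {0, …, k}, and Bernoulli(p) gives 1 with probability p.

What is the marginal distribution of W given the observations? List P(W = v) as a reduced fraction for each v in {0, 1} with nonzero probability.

P(W=0) = 3/7, P(W=1) = 4/7

Enumerate traces; 4 have nonzero weight after conditioning:
  (Z=0, Y=0, X=1, W=1) weight 1/100
  (Z=0, Y=1, X=1, W=1) weight 1/25
  (Z=1, Y=0, X=0, W=0) weight 3/160
  (Z=1, Y=1, X=0, W=0) weight 3/160
Group by W:
  weight(W=0) = 3/80
  weight(W=1) = 1/20
Total weight = 3/80 + 1/20 = 7/80
P(W=0 | obs) = 3/80 / 7/80 = 3/7
P(W=1 | obs) = 1/20 / 7/80 = 4/7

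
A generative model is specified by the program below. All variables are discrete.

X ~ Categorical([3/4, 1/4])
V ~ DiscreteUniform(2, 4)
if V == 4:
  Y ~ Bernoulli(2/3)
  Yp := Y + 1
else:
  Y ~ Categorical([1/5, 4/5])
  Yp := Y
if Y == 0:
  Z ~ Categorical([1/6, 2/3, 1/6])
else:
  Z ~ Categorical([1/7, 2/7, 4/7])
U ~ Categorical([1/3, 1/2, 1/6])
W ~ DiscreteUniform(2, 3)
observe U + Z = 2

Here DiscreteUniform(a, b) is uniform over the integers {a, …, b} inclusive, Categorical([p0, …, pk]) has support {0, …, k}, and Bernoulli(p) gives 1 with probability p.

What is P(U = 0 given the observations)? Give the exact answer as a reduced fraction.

P(U = 0 | obs) = 1786/4215

Enumerate traces; 72 have nonzero weight after conditioning:
  (X=0, V=2, Y=0, Z=0, U=2, W=2) weight 1/1440
  (X=0, V=2, Y=0, Z=0, U=2, W=3) weight 1/1440
  (X=0, V=2, Y=0, Z=1, U=1, W=2) weight 1/120
  (X=0, V=2, Y=0, Z=1, U=1, W=3) weight 1/120
  (X=0, V=2, Y=0, Z=2, U=0, W=2) weight 1/720
  (X=0, V=2, Y=0, Z=2, U=0, W=3) weight 1/720
  (X=0, V=2, Y=1, Z=0, U=2, W=2) weight 1/420
  (X=0, V=2, Y=1, Z=0, U=2, W=3) weight 1/420
  … 64 more
Group by U:
  weight(U=0) = 893/5670
  weight(U=1) = 179/945
  weight(U=2) = 281/11340
Total weight = 893/5670 + 179/945 + 281/11340 = 281/756
P(U=0 | obs) = 893/5670 / 281/756 = 1786/4215
P(U=1 | obs) = 179/945 / 281/756 = 716/1405
P(U=2 | obs) = 281/11340 / 281/756 = 1/15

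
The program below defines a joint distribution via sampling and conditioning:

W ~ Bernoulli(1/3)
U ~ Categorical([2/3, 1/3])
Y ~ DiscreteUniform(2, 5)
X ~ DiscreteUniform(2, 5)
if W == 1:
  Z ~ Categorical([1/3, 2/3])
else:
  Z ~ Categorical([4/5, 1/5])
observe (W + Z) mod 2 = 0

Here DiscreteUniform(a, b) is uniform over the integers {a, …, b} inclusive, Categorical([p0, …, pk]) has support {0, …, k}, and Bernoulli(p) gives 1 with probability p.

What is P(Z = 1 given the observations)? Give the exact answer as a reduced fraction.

P(Z = 1 | obs) = 5/17

Enumerate traces; 64 have nonzero weight after conditioning:
  (W=0, U=0, Y=2, X=2, Z=0) weight 1/45
  (W=0, U=0, Y=2, X=3, Z=0) weight 1/45
  (W=0, U=0, Y=2, X=4, Z=0) weight 1/45
  (W=0, U=0, Y=2, X=5, Z=0) weight 1/45
  (W=0, U=0, Y=3, X=2, Z=0) weight 1/45
  (W=0, U=0, Y=3, X=3, Z=0) weight 1/45
  (W=0, U=0, Y=3, X=4, Z=0) weight 1/45
  (W=0, U=0, Y=3, X=5, Z=0) weight 1/45
  (W=1, U=0, Y=2, X=2, Z=1) weight 1/108
  … 55 more
Group by Z:
  weight(Z=0) = 8/15
  weight(Z=1) = 2/9
Total weight = 8/15 + 2/9 = 34/45
P(Z=0 | obs) = 8/15 / 34/45 = 12/17
P(Z=1 | obs) = 2/9 / 34/45 = 5/17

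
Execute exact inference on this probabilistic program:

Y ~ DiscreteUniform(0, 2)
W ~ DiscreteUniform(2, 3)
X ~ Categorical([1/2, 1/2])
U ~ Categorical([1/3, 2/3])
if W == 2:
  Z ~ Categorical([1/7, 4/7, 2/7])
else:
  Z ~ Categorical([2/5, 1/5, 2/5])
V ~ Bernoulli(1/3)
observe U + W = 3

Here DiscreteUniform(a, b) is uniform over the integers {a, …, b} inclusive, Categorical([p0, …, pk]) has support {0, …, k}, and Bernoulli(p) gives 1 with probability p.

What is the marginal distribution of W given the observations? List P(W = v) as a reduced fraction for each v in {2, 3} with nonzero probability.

P(W=2) = 2/3, P(W=3) = 1/3

Enumerate traces; 72 have nonzero weight after conditioning:
  (Y=0, W=2, X=0, U=1, Z=0, V=0) weight 1/189
  (Y=0, W=2, X=0, U=1, Z=0, V=1) weight 1/378
  (Y=0, W=2, X=0, U=1, Z=1, V=0) weight 4/189
  (Y=0, W=2, X=0, U=1, Z=1, V=1) weight 2/189
  (Y=0, W=2, X=0, U=1, Z=2, V=0) weight 2/189
  (Y=0, W=2, X=0, U=1, Z=2, V=1) weight 1/189
  (Y=0, W=2, X=1, U=1, Z=0, V=0) weight 1/189
  (Y=0, W=2, X=1, U=1, Z=0, V=1) weight 1/378
  (Y=0, W=3, X=0, U=0, Z=0, V=0) weight 1/135
  … 63 more
Group by W:
  weight(W=2) = 1/3
  weight(W=3) = 1/6
Total weight = 1/3 + 1/6 = 1/2
P(W=2 | obs) = 1/3 / 1/2 = 2/3
P(W=3 | obs) = 1/6 / 1/2 = 1/3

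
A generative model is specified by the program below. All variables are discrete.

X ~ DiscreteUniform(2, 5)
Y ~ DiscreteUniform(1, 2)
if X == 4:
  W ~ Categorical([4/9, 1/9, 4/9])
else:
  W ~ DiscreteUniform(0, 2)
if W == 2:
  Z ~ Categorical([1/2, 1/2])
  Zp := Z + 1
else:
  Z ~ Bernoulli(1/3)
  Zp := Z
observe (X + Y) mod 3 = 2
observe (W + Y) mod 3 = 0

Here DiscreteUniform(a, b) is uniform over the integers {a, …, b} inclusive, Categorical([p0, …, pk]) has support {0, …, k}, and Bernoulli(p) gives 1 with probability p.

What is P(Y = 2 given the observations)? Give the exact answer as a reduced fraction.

Enumerate traces; 4 have nonzero weight after conditioning:
  (X=3, Y=2, W=1, Z=0) weight 1/36
  (X=3, Y=2, W=1, Z=1) weight 1/72
  (X=4, Y=1, W=2, Z=0) weight 1/36
  (X=4, Y=1, W=2, Z=1) weight 1/36
Group by Y:
  weight(Y=1) = 1/18
  weight(Y=2) = 1/24
Total weight = 1/18 + 1/24 = 7/72
P(Y=1 | obs) = 1/18 / 7/72 = 4/7
P(Y=2 | obs) = 1/24 / 7/72 = 3/7

P(Y = 2 | obs) = 3/7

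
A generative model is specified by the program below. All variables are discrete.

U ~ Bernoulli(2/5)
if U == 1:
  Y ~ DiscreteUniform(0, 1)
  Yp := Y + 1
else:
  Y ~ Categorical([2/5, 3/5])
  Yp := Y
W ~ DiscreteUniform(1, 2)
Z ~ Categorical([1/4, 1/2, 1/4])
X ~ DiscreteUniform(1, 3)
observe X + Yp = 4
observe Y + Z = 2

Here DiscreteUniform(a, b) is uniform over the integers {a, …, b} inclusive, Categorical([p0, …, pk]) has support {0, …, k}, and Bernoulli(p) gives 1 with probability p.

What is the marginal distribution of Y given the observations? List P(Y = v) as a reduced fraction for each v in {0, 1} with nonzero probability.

P(Y=0) = 5/33, P(Y=1) = 28/33

Enumerate traces; 6 have nonzero weight after conditioning:
  (U=0, Y=1, W=1, Z=1, X=3) weight 3/100
  (U=0, Y=1, W=2, Z=1, X=3) weight 3/100
  (U=1, Y=0, W=1, Z=2, X=3) weight 1/120
  (U=1, Y=0, W=2, Z=2, X=3) weight 1/120
  (U=1, Y=1, W=1, Z=1, X=2) weight 1/60
  (U=1, Y=1, W=2, Z=1, X=2) weight 1/60
Group by Y:
  weight(Y=0) = 1/60
  weight(Y=1) = 7/75
Total weight = 1/60 + 7/75 = 11/100
P(Y=0 | obs) = 1/60 / 11/100 = 5/33
P(Y=1 | obs) = 7/75 / 11/100 = 28/33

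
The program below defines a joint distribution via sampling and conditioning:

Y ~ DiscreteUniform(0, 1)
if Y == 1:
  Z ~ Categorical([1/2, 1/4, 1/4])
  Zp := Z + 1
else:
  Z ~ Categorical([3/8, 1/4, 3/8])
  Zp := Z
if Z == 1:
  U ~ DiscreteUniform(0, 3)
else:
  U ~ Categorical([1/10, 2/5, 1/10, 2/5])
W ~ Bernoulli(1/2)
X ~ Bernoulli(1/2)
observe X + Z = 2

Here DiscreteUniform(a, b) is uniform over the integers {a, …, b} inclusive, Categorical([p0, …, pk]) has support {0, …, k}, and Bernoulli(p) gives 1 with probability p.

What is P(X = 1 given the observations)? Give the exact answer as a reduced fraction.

P(X = 1 | obs) = 4/9

Enumerate traces; 32 have nonzero weight after conditioning:
  (Y=0, Z=1, U=0, W=0, X=1) weight 1/128
  (Y=0, Z=1, U=0, W=1, X=1) weight 1/128
  (Y=0, Z=1, U=1, W=0, X=1) weight 1/128
  (Y=0, Z=1, U=1, W=1, X=1) weight 1/128
  (Y=0, Z=1, U=2, W=0, X=1) weight 1/128
  (Y=0, Z=1, U=2, W=1, X=1) weight 1/128
  (Y=0, Z=1, U=3, W=0, X=1) weight 1/128
  (Y=0, Z=1, U=3, W=1, X=1) weight 1/128
  (Y=0, Z=2, U=0, W=0, X=0) weight 3/640
  … 23 more
Group by X:
  weight(X=0) = 5/32
  weight(X=1) = 1/8
Total weight = 5/32 + 1/8 = 9/32
P(X=0 | obs) = 5/32 / 9/32 = 5/9
P(X=1 | obs) = 1/8 / 9/32 = 4/9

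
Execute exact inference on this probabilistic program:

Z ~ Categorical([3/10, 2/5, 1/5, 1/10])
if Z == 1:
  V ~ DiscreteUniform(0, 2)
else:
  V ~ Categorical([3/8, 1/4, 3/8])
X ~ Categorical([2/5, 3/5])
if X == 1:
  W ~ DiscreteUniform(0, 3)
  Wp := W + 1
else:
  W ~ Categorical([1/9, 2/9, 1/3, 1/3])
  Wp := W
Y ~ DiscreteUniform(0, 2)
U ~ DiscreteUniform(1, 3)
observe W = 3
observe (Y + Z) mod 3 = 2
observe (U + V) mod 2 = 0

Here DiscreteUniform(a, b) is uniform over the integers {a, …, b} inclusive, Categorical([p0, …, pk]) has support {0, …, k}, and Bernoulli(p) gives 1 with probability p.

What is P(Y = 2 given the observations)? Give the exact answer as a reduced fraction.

Enumerate traces; 32 have nonzero weight after conditioning:
  (Z=0, V=0, X=0, W=3, Y=2, U=2) weight 1/600
  (Z=0, V=0, X=1, W=3, Y=2, U=2) weight 3/1600
  (Z=0, V=1, X=0, W=3, Y=2, U=1) weight 1/900
  (Z=0, V=1, X=0, W=3, Y=2, U=3) weight 1/900
  (Z=0, V=1, X=1, W=3, Y=2, U=1) weight 1/800
  (Z=0, V=1, X=1, W=3, Y=2, U=3) weight 1/800
  (Z=0, V=2, X=0, W=3, Y=2, U=2) weight 1/600
  (Z=0, V=2, X=1, W=3, Y=2, U=2) weight 3/1600
  (Z=1, V=0, X=0, W=3, Y=1, U=2) weight 4/2025
  (Z=2, V=0, X=0, W=3, Y=0, U=2) weight 1/900
  … 22 more
Group by Y:
  weight(Y=0) = 17/2160
  weight(Y=1) = 34/2025
  weight(Y=2) = 17/1080
Total weight = 17/2160 + 34/2025 + 17/1080 = 1309/32400
P(Y=0 | obs) = 17/2160 / 1309/32400 = 15/77
P(Y=1 | obs) = 34/2025 / 1309/32400 = 32/77
P(Y=2 | obs) = 17/1080 / 1309/32400 = 30/77

P(Y = 2 | obs) = 30/77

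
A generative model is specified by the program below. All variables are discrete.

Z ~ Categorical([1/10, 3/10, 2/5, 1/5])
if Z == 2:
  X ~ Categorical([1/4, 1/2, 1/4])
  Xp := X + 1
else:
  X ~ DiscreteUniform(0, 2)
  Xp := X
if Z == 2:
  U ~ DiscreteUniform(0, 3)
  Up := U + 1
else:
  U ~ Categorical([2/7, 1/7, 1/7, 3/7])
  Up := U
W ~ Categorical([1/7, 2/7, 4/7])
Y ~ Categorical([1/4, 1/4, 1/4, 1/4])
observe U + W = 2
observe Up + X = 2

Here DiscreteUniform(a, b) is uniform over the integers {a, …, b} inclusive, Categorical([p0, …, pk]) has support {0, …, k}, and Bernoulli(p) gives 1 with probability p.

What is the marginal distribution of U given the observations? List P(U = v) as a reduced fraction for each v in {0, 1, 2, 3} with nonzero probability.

Enumerate traces; 44 have nonzero weight after conditioning:
  (Z=0, X=0, U=2, W=0, Y=0) weight 1/5880
  (Z=0, X=0, U=2, W=0, Y=1) weight 1/5880
  (Z=0, X=0, U=2, W=0, Y=2) weight 1/5880
  (Z=0, X=0, U=2, W=0, Y=3) weight 1/5880
  (Z=0, X=1, U=1, W=1, Y=0) weight 1/2940
  (Z=0, X=1, U=1, W=1, Y=1) weight 1/2940
  (Z=0, X=1, U=1, W=1, Y=2) weight 1/2940
  (Z=0, X=1, U=1, W=1, Y=3) weight 1/2940
  (Z=0, X=2, U=0, W=2, Y=0) weight 1/735
  … 35 more
Group by U:
  weight(U=0) = 3/49
  weight(U=1) = 3/196
  weight(U=2) = 1/245
Total weight = 3/49 + 3/196 + 1/245 = 79/980
P(U=0 | obs) = 3/49 / 79/980 = 60/79
P(U=1 | obs) = 3/196 / 79/980 = 15/79
P(U=2 | obs) = 1/245 / 79/980 = 4/79

P(U=0) = 60/79, P(U=1) = 15/79, P(U=2) = 4/79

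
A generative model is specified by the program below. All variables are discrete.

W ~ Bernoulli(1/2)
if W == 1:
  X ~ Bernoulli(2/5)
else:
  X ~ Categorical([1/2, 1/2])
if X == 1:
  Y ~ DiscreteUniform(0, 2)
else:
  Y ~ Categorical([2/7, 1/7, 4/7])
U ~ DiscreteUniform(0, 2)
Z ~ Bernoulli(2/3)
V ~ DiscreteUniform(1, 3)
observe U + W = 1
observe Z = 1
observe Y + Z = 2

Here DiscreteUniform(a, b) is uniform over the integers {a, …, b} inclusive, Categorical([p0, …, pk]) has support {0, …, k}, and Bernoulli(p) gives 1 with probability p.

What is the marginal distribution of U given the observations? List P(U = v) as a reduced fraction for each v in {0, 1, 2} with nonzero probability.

P(U=0) = 23/48, P(U=1) = 25/48

Enumerate traces; 12 have nonzero weight after conditioning:
  (W=0, X=0, Y=1, U=1, Z=1, V=1) weight 1/378
  (W=0, X=0, Y=1, U=1, Z=1, V=2) weight 1/378
  (W=0, X=0, Y=1, U=1, Z=1, V=3) weight 1/378
  (W=0, X=1, Y=1, U=1, Z=1, V=1) weight 1/162
  (W=0, X=1, Y=1, U=1, Z=1, V=2) weight 1/162
  (W=0, X=1, Y=1, U=1, Z=1, V=3) weight 1/162
  (W=1, X=0, Y=1, U=0, Z=1, V=1) weight 1/315
  (W=1, X=0, Y=1, U=0, Z=1, V=2) weight 1/315
  … 4 more
Group by U:
  weight(U=0) = 23/945
  weight(U=1) = 5/189
Total weight = 23/945 + 5/189 = 16/315
P(U=0 | obs) = 23/945 / 16/315 = 23/48
P(U=1 | obs) = 5/189 / 16/315 = 25/48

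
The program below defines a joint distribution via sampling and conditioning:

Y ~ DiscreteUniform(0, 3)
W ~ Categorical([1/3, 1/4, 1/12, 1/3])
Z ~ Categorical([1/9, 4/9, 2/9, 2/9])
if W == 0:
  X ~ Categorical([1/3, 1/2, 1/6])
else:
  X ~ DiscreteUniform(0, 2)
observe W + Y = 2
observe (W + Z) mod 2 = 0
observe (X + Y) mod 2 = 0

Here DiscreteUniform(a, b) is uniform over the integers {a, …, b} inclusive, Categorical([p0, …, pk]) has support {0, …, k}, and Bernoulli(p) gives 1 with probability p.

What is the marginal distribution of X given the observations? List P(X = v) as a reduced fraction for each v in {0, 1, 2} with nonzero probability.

Enumerate traces; 10 have nonzero weight after conditioning:
  (Y=0, W=2, Z=0, X=0) weight 1/1296
  (Y=0, W=2, Z=0, X=2) weight 1/1296
  (Y=0, W=2, Z=2, X=0) weight 1/648
  (Y=0, W=2, Z=2, X=2) weight 1/648
  (Y=1, W=1, Z=1, X=1) weight 1/108
  (Y=1, W=1, Z=3, X=1) weight 1/216
  (Y=2, W=0, Z=0, X=0) weight 1/324
  (Y=2, W=0, Z=0, X=2) weight 1/648
  … 2 more
Group by X:
  weight(X=0) = 5/432
  weight(X=1) = 1/72
  weight(X=2) = 1/144
Total weight = 5/432 + 1/72 + 1/144 = 7/216
P(X=0 | obs) = 5/432 / 7/216 = 5/14
P(X=1 | obs) = 1/72 / 7/216 = 3/7
P(X=2 | obs) = 1/144 / 7/216 = 3/14

P(X=0) = 5/14, P(X=1) = 3/7, P(X=2) = 3/14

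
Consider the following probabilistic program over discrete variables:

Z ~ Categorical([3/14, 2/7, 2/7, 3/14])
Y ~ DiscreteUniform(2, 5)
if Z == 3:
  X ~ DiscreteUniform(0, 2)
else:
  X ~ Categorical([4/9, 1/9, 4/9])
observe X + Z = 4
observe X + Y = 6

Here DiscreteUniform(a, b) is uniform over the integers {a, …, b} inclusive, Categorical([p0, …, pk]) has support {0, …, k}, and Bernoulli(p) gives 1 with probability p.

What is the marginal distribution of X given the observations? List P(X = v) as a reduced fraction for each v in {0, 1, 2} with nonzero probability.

P(X=1) = 9/25, P(X=2) = 16/25

Enumerate traces; 2 have nonzero weight after conditioning:
  (Z=2, Y=4, X=2) weight 2/63
  (Z=3, Y=5, X=1) weight 1/56
Group by X:
  weight(X=1) = 1/56
  weight(X=2) = 2/63
Total weight = 1/56 + 2/63 = 25/504
P(X=1 | obs) = 1/56 / 25/504 = 9/25
P(X=2 | obs) = 2/63 / 25/504 = 16/25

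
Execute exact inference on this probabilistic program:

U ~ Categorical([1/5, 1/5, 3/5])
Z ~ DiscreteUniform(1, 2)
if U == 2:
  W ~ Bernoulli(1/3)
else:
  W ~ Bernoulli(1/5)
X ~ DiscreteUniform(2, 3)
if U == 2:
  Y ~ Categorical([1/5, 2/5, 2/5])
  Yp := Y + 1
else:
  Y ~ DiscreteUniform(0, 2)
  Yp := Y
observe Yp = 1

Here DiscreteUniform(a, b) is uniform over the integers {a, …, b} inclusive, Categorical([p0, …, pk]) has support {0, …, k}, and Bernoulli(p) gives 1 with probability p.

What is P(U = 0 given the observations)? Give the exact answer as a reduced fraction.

Enumerate traces; 24 have nonzero weight after conditioning:
  (U=0, Z=1, W=0, X=2, Y=1) weight 1/75
  (U=0, Z=1, W=0, X=3, Y=1) weight 1/75
  (U=0, Z=1, W=1, X=2, Y=1) weight 1/300
  (U=0, Z=1, W=1, X=3, Y=1) weight 1/300
  (U=0, Z=2, W=0, X=2, Y=1) weight 1/75
  (U=0, Z=2, W=0, X=3, Y=1) weight 1/75
  (U=0, Z=2, W=1, X=2, Y=1) weight 1/300
  (U=0, Z=2, W=1, X=3, Y=1) weight 1/300
  (U=1, Z=1, W=0, X=2, Y=1) weight 1/75
  (U=2, Z=1, W=0, X=2, Y=0) weight 1/50
  … 14 more
Group by U:
  weight(U=0) = 1/15
  weight(U=1) = 1/15
  weight(U=2) = 3/25
Total weight = 1/15 + 1/15 + 3/25 = 19/75
P(U=0 | obs) = 1/15 / 19/75 = 5/19
P(U=1 | obs) = 1/15 / 19/75 = 5/19
P(U=2 | obs) = 3/25 / 19/75 = 9/19

P(U = 0 | obs) = 5/19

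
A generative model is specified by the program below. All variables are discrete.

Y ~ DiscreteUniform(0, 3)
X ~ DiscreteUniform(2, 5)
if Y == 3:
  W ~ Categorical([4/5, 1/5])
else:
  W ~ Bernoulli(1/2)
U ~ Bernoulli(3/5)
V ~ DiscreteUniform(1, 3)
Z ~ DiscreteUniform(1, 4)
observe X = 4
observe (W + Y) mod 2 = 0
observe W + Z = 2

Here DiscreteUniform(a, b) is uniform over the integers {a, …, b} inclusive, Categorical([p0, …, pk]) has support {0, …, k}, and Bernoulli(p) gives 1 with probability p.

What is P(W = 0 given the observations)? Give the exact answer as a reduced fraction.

P(W = 0 | obs) = 10/17

Enumerate traces; 24 have nonzero weight after conditioning:
  (Y=0, X=4, W=0, U=0, V=1, Z=2) weight 1/960
  (Y=0, X=4, W=0, U=0, V=2, Z=2) weight 1/960
  (Y=0, X=4, W=0, U=0, V=3, Z=2) weight 1/960
  (Y=0, X=4, W=0, U=1, V=1, Z=2) weight 1/640
  (Y=0, X=4, W=0, U=1, V=2, Z=2) weight 1/640
  (Y=0, X=4, W=0, U=1, V=3, Z=2) weight 1/640
  (Y=1, X=4, W=1, U=0, V=1, Z=1) weight 1/960
  (Y=1, X=4, W=1, U=0, V=2, Z=1) weight 1/960
  … 16 more
Group by W:
  weight(W=0) = 1/64
  weight(W=1) = 7/640
Total weight = 1/64 + 7/640 = 17/640
P(W=0 | obs) = 1/64 / 17/640 = 10/17
P(W=1 | obs) = 7/640 / 17/640 = 7/17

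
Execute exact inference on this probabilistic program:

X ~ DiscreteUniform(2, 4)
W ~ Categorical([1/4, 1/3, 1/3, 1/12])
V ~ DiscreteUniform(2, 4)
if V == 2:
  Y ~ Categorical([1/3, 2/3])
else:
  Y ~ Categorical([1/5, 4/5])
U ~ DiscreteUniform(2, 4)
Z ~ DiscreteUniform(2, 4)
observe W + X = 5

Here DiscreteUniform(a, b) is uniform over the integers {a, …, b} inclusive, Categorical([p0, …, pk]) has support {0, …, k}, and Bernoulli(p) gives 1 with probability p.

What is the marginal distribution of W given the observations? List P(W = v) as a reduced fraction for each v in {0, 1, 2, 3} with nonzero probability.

Enumerate traces; 162 have nonzero weight after conditioning:
  (X=2, W=3, V=2, Y=0, U=2, Z=2) weight 1/2916
  (X=2, W=3, V=2, Y=0, U=2, Z=3) weight 1/2916
  (X=2, W=3, V=2, Y=0, U=2, Z=4) weight 1/2916
  (X=2, W=3, V=2, Y=0, U=3, Z=2) weight 1/2916
  (X=2, W=3, V=2, Y=0, U=3, Z=3) weight 1/2916
  (X=2, W=3, V=2, Y=0, U=3, Z=4) weight 1/2916
  (X=2, W=3, V=2, Y=0, U=4, Z=2) weight 1/2916
  (X=2, W=3, V=2, Y=0, U=4, Z=3) weight 1/2916
  (X=3, W=2, V=2, Y=0, U=2, Z=2) weight 1/729
  (X=4, W=1, V=2, Y=0, U=2, Z=2) weight 1/729
  … 152 more
Group by W:
  weight(W=1) = 1/9
  weight(W=2) = 1/9
  weight(W=3) = 1/36
Total weight = 1/9 + 1/9 + 1/36 = 1/4
P(W=1 | obs) = 1/9 / 1/4 = 4/9
P(W=2 | obs) = 1/9 / 1/4 = 4/9
P(W=3 | obs) = 1/36 / 1/4 = 1/9

P(W=1) = 4/9, P(W=2) = 4/9, P(W=3) = 1/9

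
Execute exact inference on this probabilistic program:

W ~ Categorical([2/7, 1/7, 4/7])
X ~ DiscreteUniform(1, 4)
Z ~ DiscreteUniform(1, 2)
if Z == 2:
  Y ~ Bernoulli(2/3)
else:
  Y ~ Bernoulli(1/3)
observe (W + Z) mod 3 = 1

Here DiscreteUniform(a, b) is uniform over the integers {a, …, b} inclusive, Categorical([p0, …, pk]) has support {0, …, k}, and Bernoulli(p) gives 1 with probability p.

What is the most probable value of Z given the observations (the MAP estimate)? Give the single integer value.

Enumerate traces; 16 have nonzero weight after conditioning:
  (W=0, X=1, Z=1, Y=0) weight 1/42
  (W=0, X=1, Z=1, Y=1) weight 1/84
  (W=0, X=2, Z=1, Y=0) weight 1/42
  (W=0, X=2, Z=1, Y=1) weight 1/84
  (W=0, X=3, Z=1, Y=0) weight 1/42
  (W=0, X=3, Z=1, Y=1) weight 1/84
  (W=0, X=4, Z=1, Y=0) weight 1/42
  (W=0, X=4, Z=1, Y=1) weight 1/84
  (W=2, X=1, Z=2, Y=0) weight 1/42
  … 7 more
Group by Z:
  weight(Z=1) = 1/7
  weight(Z=2) = 2/7
Total weight = 1/7 + 2/7 = 3/7
P(Z=1 | obs) = 1/7 / 3/7 = 1/3
P(Z=2 | obs) = 2/7 / 3/7 = 2/3
argmax = 2

argmax_v P(Z = v | obs) = 2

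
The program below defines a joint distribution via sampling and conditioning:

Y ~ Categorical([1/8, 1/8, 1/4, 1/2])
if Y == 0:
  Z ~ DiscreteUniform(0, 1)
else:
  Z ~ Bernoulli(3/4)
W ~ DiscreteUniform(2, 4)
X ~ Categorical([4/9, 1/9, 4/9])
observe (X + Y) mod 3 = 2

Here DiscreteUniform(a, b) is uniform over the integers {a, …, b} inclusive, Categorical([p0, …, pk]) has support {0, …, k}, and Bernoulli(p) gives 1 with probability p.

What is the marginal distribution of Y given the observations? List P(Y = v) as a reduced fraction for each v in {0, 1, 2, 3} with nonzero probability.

Enumerate traces; 24 have nonzero weight after conditioning:
  (Y=0, Z=0, W=2, X=2) weight 1/108
  (Y=0, Z=0, W=3, X=2) weight 1/108
  (Y=0, Z=0, W=4, X=2) weight 1/108
  (Y=0, Z=1, W=2, X=2) weight 1/108
  (Y=0, Z=1, W=3, X=2) weight 1/108
  (Y=0, Z=1, W=4, X=2) weight 1/108
  (Y=1, Z=0, W=2, X=1) weight 1/864
  (Y=1, Z=0, W=3, X=1) weight 1/864
  (Y=2, Z=0, W=2, X=0) weight 1/108
  (Y=3, Z=0, W=2, X=2) weight 1/54
  … 14 more
Group by Y:
  weight(Y=0) = 1/18
  weight(Y=1) = 1/72
  weight(Y=2) = 1/9
  weight(Y=3) = 2/9
Total weight = 1/18 + 1/72 + 1/9 + 2/9 = 29/72
P(Y=0 | obs) = 1/18 / 29/72 = 4/29
P(Y=1 | obs) = 1/72 / 29/72 = 1/29
P(Y=2 | obs) = 1/9 / 29/72 = 8/29
P(Y=3 | obs) = 2/9 / 29/72 = 16/29

P(Y=0) = 4/29, P(Y=1) = 1/29, P(Y=2) = 8/29, P(Y=3) = 16/29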